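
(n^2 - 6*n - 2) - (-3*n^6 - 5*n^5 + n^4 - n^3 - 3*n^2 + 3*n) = 3*n^6 + 5*n^5 - n^4 + n^3 + 4*n^2 - 9*n - 2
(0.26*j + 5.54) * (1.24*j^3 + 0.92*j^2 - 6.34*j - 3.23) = 0.3224*j^4 + 7.1088*j^3 + 3.4484*j^2 - 35.9634*j - 17.8942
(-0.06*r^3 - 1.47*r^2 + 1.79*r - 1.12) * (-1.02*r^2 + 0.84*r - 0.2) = 0.0612*r^5 + 1.449*r^4 - 3.0486*r^3 + 2.94*r^2 - 1.2988*r + 0.224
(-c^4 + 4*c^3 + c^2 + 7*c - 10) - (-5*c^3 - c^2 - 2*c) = -c^4 + 9*c^3 + 2*c^2 + 9*c - 10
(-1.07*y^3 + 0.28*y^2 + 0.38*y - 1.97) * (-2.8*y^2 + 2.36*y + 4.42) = 2.996*y^5 - 3.3092*y^4 - 5.1326*y^3 + 7.6504*y^2 - 2.9696*y - 8.7074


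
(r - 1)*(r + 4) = r^2 + 3*r - 4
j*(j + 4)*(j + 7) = j^3 + 11*j^2 + 28*j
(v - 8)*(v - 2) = v^2 - 10*v + 16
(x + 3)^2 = x^2 + 6*x + 9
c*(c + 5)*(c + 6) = c^3 + 11*c^2 + 30*c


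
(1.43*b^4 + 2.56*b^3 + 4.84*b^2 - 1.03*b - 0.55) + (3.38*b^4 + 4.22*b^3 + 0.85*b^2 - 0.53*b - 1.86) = 4.81*b^4 + 6.78*b^3 + 5.69*b^2 - 1.56*b - 2.41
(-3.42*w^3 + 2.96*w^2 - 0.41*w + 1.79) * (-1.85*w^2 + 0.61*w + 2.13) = 6.327*w^5 - 7.5622*w^4 - 4.7205*w^3 + 2.7432*w^2 + 0.2186*w + 3.8127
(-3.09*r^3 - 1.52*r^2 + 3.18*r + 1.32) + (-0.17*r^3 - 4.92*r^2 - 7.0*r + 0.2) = -3.26*r^3 - 6.44*r^2 - 3.82*r + 1.52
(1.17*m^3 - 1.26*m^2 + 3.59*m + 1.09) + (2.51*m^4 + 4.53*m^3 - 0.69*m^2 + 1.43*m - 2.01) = 2.51*m^4 + 5.7*m^3 - 1.95*m^2 + 5.02*m - 0.92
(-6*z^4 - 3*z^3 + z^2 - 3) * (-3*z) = 18*z^5 + 9*z^4 - 3*z^3 + 9*z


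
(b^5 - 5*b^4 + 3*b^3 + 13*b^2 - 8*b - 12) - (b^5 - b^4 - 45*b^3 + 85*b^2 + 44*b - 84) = -4*b^4 + 48*b^3 - 72*b^2 - 52*b + 72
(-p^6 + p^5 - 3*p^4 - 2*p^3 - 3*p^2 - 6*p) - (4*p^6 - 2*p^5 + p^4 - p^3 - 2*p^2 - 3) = -5*p^6 + 3*p^5 - 4*p^4 - p^3 - p^2 - 6*p + 3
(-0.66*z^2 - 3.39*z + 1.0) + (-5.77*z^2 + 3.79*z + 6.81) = -6.43*z^2 + 0.4*z + 7.81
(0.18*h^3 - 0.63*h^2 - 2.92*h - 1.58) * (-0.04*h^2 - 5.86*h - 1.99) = -0.0072*h^5 - 1.0296*h^4 + 3.4504*h^3 + 18.4281*h^2 + 15.0696*h + 3.1442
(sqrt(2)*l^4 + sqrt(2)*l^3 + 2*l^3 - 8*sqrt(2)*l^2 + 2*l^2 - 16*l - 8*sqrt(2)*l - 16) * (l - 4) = sqrt(2)*l^5 - 3*sqrt(2)*l^4 + 2*l^4 - 12*sqrt(2)*l^3 - 6*l^3 - 24*l^2 + 24*sqrt(2)*l^2 + 32*sqrt(2)*l + 48*l + 64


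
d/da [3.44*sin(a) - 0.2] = 3.44*cos(a)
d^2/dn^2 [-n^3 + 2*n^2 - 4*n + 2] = 4 - 6*n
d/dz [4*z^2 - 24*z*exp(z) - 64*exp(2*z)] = -24*z*exp(z) + 8*z - 128*exp(2*z) - 24*exp(z)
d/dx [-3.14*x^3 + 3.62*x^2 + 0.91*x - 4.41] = -9.42*x^2 + 7.24*x + 0.91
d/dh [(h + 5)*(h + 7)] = 2*h + 12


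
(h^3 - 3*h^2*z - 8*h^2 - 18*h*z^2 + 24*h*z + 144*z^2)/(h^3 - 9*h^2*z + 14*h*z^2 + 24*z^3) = (-h^2 - 3*h*z + 8*h + 24*z)/(-h^2 + 3*h*z + 4*z^2)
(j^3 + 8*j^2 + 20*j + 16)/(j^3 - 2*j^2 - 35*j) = (j^3 + 8*j^2 + 20*j + 16)/(j*(j^2 - 2*j - 35))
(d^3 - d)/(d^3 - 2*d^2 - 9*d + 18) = (d^3 - d)/(d^3 - 2*d^2 - 9*d + 18)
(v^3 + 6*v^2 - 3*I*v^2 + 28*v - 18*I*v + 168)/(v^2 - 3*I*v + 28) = v + 6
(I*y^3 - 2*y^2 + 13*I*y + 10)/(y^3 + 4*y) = (I*y^2 - 4*y + 5*I)/(y*(y + 2*I))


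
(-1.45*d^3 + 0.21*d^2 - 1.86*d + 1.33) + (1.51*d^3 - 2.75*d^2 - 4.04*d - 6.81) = 0.0600000000000001*d^3 - 2.54*d^2 - 5.9*d - 5.48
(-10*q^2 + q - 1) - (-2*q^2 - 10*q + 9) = -8*q^2 + 11*q - 10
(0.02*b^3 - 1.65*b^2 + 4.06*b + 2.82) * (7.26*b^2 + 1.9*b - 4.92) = 0.1452*b^5 - 11.941*b^4 + 26.2422*b^3 + 36.3052*b^2 - 14.6172*b - 13.8744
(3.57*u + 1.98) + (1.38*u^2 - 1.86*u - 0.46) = 1.38*u^2 + 1.71*u + 1.52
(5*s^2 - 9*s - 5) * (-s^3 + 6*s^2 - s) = -5*s^5 + 39*s^4 - 54*s^3 - 21*s^2 + 5*s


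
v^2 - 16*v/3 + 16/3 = (v - 4)*(v - 4/3)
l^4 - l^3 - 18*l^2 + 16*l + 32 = (l - 4)*(l - 2)*(l + 1)*(l + 4)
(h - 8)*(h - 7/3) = h^2 - 31*h/3 + 56/3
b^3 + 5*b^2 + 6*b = b*(b + 2)*(b + 3)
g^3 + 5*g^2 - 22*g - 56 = (g - 4)*(g + 2)*(g + 7)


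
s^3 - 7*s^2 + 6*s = s*(s - 6)*(s - 1)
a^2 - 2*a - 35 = (a - 7)*(a + 5)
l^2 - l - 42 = (l - 7)*(l + 6)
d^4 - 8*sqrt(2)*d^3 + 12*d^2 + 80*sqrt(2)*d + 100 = (d - 5*sqrt(2))^2*(d + sqrt(2))^2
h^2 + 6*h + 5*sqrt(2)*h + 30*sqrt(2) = (h + 6)*(h + 5*sqrt(2))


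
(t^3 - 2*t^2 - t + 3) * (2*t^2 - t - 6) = 2*t^5 - 5*t^4 - 6*t^3 + 19*t^2 + 3*t - 18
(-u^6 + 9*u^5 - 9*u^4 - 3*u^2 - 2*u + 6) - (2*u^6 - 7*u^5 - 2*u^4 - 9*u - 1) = -3*u^6 + 16*u^5 - 7*u^4 - 3*u^2 + 7*u + 7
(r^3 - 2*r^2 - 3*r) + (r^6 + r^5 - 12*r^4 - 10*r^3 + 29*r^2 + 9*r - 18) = r^6 + r^5 - 12*r^4 - 9*r^3 + 27*r^2 + 6*r - 18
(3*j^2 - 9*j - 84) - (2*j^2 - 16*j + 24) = j^2 + 7*j - 108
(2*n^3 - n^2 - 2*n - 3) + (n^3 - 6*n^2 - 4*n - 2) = 3*n^3 - 7*n^2 - 6*n - 5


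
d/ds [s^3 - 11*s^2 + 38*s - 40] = 3*s^2 - 22*s + 38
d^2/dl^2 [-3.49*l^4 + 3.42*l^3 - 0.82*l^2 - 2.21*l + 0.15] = -41.88*l^2 + 20.52*l - 1.64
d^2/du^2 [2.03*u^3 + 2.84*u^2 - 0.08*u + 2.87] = 12.18*u + 5.68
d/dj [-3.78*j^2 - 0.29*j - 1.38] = -7.56*j - 0.29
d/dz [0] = 0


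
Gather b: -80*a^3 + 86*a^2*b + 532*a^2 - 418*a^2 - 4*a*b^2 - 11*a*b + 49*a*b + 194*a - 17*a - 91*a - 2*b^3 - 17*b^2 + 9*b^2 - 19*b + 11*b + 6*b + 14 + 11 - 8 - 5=-80*a^3 + 114*a^2 + 86*a - 2*b^3 + b^2*(-4*a - 8) + b*(86*a^2 + 38*a - 2) + 12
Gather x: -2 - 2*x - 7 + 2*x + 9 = 0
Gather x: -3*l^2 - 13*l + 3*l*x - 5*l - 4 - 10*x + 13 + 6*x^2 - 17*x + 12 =-3*l^2 - 18*l + 6*x^2 + x*(3*l - 27) + 21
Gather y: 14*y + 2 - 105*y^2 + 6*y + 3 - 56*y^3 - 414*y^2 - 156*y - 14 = -56*y^3 - 519*y^2 - 136*y - 9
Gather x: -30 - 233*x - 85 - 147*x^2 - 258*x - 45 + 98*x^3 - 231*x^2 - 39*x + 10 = 98*x^3 - 378*x^2 - 530*x - 150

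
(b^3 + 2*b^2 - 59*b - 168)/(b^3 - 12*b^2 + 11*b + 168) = (b + 7)/(b - 7)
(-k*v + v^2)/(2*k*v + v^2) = (-k + v)/(2*k + v)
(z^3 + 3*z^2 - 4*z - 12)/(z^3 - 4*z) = (z + 3)/z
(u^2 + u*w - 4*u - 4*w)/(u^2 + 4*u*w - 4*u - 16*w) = (u + w)/(u + 4*w)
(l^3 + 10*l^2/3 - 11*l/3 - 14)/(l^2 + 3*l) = l + 1/3 - 14/(3*l)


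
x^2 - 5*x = x*(x - 5)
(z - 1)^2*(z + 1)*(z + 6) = z^4 + 5*z^3 - 7*z^2 - 5*z + 6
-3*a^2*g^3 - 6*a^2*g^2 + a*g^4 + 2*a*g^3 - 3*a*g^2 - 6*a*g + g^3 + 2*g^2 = g*(-3*a + g)*(g + 2)*(a*g + 1)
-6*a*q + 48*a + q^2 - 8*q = (-6*a + q)*(q - 8)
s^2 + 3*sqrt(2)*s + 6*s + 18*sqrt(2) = (s + 6)*(s + 3*sqrt(2))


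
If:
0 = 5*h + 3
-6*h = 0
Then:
No Solution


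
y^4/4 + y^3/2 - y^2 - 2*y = y*(y/4 + 1/2)*(y - 2)*(y + 2)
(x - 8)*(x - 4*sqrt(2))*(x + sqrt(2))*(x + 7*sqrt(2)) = x^4 - 8*x^3 + 4*sqrt(2)*x^3 - 50*x^2 - 32*sqrt(2)*x^2 - 56*sqrt(2)*x + 400*x + 448*sqrt(2)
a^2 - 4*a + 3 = (a - 3)*(a - 1)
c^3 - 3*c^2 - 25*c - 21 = (c - 7)*(c + 1)*(c + 3)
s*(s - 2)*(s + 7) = s^3 + 5*s^2 - 14*s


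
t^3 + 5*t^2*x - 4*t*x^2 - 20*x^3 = (t - 2*x)*(t + 2*x)*(t + 5*x)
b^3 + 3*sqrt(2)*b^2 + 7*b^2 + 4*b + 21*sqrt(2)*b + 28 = (b + 7)*(b + sqrt(2))*(b + 2*sqrt(2))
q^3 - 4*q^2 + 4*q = q*(q - 2)^2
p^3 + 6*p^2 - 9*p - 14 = (p - 2)*(p + 1)*(p + 7)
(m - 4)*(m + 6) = m^2 + 2*m - 24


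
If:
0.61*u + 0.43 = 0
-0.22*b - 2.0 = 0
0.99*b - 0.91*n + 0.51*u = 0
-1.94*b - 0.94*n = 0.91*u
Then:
No Solution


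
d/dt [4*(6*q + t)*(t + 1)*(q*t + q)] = 4*q*(t + 1)*(12*q + 3*t + 1)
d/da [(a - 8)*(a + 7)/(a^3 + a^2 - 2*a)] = (-a^4 + 2*a^3 + 167*a^2 + 112*a - 112)/(a^2*(a^4 + 2*a^3 - 3*a^2 - 4*a + 4))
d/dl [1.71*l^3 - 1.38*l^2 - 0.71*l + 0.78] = 5.13*l^2 - 2.76*l - 0.71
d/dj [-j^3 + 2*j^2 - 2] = j*(4 - 3*j)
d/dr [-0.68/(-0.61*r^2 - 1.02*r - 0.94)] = (-0.8296*r - 0.6936)/(0.61*r^2 + 1.02*r + 0.94)^2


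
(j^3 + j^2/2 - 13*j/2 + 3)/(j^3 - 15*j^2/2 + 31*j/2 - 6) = (j^2 + j - 6)/(j^2 - 7*j + 12)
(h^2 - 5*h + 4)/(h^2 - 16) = (h - 1)/(h + 4)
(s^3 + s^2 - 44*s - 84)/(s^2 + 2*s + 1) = (s^3 + s^2 - 44*s - 84)/(s^2 + 2*s + 1)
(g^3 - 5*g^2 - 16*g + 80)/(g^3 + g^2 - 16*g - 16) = (g - 5)/(g + 1)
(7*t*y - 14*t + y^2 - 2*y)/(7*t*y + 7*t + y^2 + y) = (y - 2)/(y + 1)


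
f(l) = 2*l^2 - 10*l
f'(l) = 4*l - 10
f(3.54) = -10.34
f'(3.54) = 4.16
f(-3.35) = 55.94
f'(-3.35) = -23.40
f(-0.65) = 7.34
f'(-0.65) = -12.60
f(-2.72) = 42.00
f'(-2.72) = -20.88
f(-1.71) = 22.95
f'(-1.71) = -16.84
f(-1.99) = 27.82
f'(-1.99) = -17.96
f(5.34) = 3.63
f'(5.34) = 11.36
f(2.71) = -12.41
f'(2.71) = 0.84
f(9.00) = 72.00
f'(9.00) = 26.00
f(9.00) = 72.00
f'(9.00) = 26.00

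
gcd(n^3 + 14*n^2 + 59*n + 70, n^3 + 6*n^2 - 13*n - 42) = n^2 + 9*n + 14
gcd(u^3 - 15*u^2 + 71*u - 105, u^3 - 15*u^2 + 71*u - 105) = u^3 - 15*u^2 + 71*u - 105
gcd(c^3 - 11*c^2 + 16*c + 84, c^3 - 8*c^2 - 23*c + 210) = c^2 - 13*c + 42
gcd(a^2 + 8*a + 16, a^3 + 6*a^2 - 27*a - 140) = a + 4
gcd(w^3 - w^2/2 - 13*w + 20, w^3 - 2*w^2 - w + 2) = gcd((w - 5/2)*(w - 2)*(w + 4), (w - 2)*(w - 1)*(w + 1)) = w - 2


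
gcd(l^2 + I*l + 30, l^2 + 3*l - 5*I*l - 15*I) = l - 5*I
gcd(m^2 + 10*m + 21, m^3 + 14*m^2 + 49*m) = m + 7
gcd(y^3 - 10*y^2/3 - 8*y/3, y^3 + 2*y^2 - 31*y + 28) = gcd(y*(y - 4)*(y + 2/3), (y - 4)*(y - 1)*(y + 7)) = y - 4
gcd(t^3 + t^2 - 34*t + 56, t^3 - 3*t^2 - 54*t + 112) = t^2 + 5*t - 14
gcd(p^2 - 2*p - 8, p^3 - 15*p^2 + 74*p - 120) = p - 4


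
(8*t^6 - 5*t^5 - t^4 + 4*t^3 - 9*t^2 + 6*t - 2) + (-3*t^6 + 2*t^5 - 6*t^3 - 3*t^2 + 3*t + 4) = 5*t^6 - 3*t^5 - t^4 - 2*t^3 - 12*t^2 + 9*t + 2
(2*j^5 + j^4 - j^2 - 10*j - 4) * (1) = 2*j^5 + j^4 - j^2 - 10*j - 4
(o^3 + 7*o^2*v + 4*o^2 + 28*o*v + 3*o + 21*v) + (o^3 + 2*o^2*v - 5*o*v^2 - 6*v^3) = 2*o^3 + 9*o^2*v + 4*o^2 - 5*o*v^2 + 28*o*v + 3*o - 6*v^3 + 21*v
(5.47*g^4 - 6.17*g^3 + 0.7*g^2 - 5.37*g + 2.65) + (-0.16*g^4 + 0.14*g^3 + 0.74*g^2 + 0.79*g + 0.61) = 5.31*g^4 - 6.03*g^3 + 1.44*g^2 - 4.58*g + 3.26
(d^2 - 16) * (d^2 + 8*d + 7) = d^4 + 8*d^3 - 9*d^2 - 128*d - 112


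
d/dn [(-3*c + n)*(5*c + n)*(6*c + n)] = -3*c^2 + 16*c*n + 3*n^2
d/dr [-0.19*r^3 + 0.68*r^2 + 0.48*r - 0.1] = -0.57*r^2 + 1.36*r + 0.48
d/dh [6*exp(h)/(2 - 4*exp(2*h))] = (6*exp(2*h) + 3)*exp(h)/(2*exp(2*h) - 1)^2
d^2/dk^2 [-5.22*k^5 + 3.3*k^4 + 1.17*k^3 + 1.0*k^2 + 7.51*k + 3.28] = -104.4*k^3 + 39.6*k^2 + 7.02*k + 2.0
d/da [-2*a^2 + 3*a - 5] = 3 - 4*a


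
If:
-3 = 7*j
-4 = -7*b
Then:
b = 4/7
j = -3/7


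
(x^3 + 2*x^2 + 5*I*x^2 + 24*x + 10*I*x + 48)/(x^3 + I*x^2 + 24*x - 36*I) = (x^2 + x*(2 + 8*I) + 16*I)/(x^2 + 4*I*x + 12)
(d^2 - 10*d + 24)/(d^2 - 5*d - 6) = (d - 4)/(d + 1)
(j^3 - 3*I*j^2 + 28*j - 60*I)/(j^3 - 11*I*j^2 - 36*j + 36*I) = (j + 5*I)/(j - 3*I)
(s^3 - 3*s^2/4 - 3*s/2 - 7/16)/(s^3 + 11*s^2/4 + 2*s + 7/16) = (4*s - 7)/(4*s + 7)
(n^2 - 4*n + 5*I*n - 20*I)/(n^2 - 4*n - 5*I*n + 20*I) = (n + 5*I)/(n - 5*I)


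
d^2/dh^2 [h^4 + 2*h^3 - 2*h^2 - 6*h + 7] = 12*h^2 + 12*h - 4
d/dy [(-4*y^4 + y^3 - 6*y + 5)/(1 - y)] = (12*y^4 - 18*y^3 + 3*y^2 - 1)/(y^2 - 2*y + 1)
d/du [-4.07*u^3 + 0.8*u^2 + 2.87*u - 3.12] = -12.21*u^2 + 1.6*u + 2.87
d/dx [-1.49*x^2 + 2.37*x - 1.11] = 2.37 - 2.98*x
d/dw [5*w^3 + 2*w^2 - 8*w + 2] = 15*w^2 + 4*w - 8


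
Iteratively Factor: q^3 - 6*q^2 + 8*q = (q)*(q^2 - 6*q + 8) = q*(q - 4)*(q - 2)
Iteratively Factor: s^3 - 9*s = (s - 3)*(s^2 + 3*s) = (s - 3)*(s + 3)*(s)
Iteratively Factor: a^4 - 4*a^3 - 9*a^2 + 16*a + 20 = (a + 1)*(a^3 - 5*a^2 - 4*a + 20) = (a - 5)*(a + 1)*(a^2 - 4) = (a - 5)*(a - 2)*(a + 1)*(a + 2)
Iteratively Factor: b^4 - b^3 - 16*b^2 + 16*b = (b - 4)*(b^3 + 3*b^2 - 4*b) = (b - 4)*(b - 1)*(b^2 + 4*b) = (b - 4)*(b - 1)*(b + 4)*(b)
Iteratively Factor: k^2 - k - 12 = (k - 4)*(k + 3)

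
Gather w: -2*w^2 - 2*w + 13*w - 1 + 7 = -2*w^2 + 11*w + 6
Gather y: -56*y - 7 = -56*y - 7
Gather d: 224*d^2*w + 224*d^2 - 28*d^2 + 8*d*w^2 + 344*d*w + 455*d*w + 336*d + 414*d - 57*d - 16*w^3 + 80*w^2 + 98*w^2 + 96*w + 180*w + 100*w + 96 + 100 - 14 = d^2*(224*w + 196) + d*(8*w^2 + 799*w + 693) - 16*w^3 + 178*w^2 + 376*w + 182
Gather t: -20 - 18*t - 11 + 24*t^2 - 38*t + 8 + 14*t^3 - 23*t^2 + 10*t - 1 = 14*t^3 + t^2 - 46*t - 24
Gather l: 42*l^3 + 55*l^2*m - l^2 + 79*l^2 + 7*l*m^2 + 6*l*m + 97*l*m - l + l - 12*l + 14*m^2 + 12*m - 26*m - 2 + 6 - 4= 42*l^3 + l^2*(55*m + 78) + l*(7*m^2 + 103*m - 12) + 14*m^2 - 14*m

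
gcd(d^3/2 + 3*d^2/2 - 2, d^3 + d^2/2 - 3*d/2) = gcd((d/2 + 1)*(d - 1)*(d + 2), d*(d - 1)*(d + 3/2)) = d - 1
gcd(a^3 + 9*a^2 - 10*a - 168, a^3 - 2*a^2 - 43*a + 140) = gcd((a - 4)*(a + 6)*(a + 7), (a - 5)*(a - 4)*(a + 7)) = a^2 + 3*a - 28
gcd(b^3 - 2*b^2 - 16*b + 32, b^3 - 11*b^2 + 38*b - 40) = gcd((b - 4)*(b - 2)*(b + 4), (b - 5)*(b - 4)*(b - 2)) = b^2 - 6*b + 8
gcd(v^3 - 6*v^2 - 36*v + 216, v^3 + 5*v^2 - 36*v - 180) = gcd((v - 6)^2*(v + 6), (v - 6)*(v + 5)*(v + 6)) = v^2 - 36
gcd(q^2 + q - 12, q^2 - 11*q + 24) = q - 3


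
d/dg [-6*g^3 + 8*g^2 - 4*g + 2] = -18*g^2 + 16*g - 4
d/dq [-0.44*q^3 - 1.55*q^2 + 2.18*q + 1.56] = -1.32*q^2 - 3.1*q + 2.18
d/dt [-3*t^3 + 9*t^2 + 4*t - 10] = -9*t^2 + 18*t + 4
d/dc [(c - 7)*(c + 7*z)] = 2*c + 7*z - 7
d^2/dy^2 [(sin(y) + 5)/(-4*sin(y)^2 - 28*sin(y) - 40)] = (sin(y)^2 - 2*sin(y) - 2)/(4*(sin(y) + 2)^3)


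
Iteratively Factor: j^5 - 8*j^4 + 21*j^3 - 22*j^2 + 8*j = (j - 4)*(j^4 - 4*j^3 + 5*j^2 - 2*j) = (j - 4)*(j - 1)*(j^3 - 3*j^2 + 2*j) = (j - 4)*(j - 1)^2*(j^2 - 2*j) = (j - 4)*(j - 2)*(j - 1)^2*(j)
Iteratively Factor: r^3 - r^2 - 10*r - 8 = (r + 2)*(r^2 - 3*r - 4) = (r - 4)*(r + 2)*(r + 1)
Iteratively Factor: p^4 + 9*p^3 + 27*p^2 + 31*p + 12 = (p + 3)*(p^3 + 6*p^2 + 9*p + 4) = (p + 1)*(p + 3)*(p^2 + 5*p + 4) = (p + 1)*(p + 3)*(p + 4)*(p + 1)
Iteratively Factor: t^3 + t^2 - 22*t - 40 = (t - 5)*(t^2 + 6*t + 8) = (t - 5)*(t + 2)*(t + 4)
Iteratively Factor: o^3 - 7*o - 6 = (o + 1)*(o^2 - o - 6) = (o + 1)*(o + 2)*(o - 3)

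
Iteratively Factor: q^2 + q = (q)*(q + 1)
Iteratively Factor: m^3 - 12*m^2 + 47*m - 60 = (m - 5)*(m^2 - 7*m + 12) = (m - 5)*(m - 3)*(m - 4)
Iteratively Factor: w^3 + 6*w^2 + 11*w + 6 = (w + 3)*(w^2 + 3*w + 2) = (w + 2)*(w + 3)*(w + 1)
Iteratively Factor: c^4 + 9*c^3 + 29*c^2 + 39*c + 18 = (c + 1)*(c^3 + 8*c^2 + 21*c + 18) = (c + 1)*(c + 2)*(c^2 + 6*c + 9) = (c + 1)*(c + 2)*(c + 3)*(c + 3)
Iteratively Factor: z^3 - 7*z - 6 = (z + 2)*(z^2 - 2*z - 3) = (z + 1)*(z + 2)*(z - 3)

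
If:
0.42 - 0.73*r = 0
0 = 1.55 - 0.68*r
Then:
No Solution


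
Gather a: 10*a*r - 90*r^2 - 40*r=10*a*r - 90*r^2 - 40*r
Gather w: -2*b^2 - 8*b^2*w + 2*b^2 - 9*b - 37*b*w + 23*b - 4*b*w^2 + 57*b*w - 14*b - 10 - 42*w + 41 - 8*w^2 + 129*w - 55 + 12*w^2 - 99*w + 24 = w^2*(4 - 4*b) + w*(-8*b^2 + 20*b - 12)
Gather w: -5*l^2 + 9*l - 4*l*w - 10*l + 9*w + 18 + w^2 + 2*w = -5*l^2 - l + w^2 + w*(11 - 4*l) + 18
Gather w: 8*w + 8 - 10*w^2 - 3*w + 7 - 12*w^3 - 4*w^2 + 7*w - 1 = -12*w^3 - 14*w^2 + 12*w + 14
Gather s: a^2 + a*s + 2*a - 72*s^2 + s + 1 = a^2 + 2*a - 72*s^2 + s*(a + 1) + 1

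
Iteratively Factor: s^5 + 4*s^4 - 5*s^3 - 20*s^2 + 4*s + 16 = (s - 1)*(s^4 + 5*s^3 - 20*s - 16) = (s - 1)*(s + 2)*(s^3 + 3*s^2 - 6*s - 8) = (s - 1)*(s + 1)*(s + 2)*(s^2 + 2*s - 8) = (s - 1)*(s + 1)*(s + 2)*(s + 4)*(s - 2)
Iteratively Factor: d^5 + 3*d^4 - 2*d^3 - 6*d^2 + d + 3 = (d + 1)*(d^4 + 2*d^3 - 4*d^2 - 2*d + 3) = (d + 1)^2*(d^3 + d^2 - 5*d + 3) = (d - 1)*(d + 1)^2*(d^2 + 2*d - 3) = (d - 1)^2*(d + 1)^2*(d + 3)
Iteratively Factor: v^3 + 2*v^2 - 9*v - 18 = (v - 3)*(v^2 + 5*v + 6) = (v - 3)*(v + 3)*(v + 2)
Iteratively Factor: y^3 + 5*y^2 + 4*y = (y + 1)*(y^2 + 4*y) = (y + 1)*(y + 4)*(y)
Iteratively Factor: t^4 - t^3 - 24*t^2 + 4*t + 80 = (t + 2)*(t^3 - 3*t^2 - 18*t + 40) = (t + 2)*(t + 4)*(t^2 - 7*t + 10) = (t - 2)*(t + 2)*(t + 4)*(t - 5)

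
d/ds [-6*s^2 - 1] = -12*s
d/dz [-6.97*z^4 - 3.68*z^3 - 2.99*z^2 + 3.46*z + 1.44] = -27.88*z^3 - 11.04*z^2 - 5.98*z + 3.46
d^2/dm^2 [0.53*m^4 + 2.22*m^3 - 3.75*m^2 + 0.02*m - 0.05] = 6.36*m^2 + 13.32*m - 7.5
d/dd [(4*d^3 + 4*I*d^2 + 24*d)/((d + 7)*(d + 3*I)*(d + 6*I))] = (d^2*(28 + 32*I) + 336*I*d + 336)/(d^4 + d^3*(14 + 12*I) + d^2*(13 + 168*I) + d*(-504 + 588*I) - 1764)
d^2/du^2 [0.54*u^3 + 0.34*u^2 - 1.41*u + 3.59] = 3.24*u + 0.68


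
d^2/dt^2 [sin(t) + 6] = -sin(t)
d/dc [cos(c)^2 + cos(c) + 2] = -sin(c) - sin(2*c)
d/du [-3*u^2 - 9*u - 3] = -6*u - 9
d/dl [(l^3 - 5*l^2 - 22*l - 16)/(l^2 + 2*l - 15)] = (l^4 + 4*l^3 - 33*l^2 + 182*l + 362)/(l^4 + 4*l^3 - 26*l^2 - 60*l + 225)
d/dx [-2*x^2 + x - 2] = 1 - 4*x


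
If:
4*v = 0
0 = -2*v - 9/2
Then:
No Solution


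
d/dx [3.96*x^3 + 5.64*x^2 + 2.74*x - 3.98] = 11.88*x^2 + 11.28*x + 2.74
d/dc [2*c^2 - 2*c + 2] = 4*c - 2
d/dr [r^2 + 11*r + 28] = 2*r + 11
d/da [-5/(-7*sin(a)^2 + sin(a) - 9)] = 5*(1 - 14*sin(a))*cos(a)/(7*sin(a)^2 - sin(a) + 9)^2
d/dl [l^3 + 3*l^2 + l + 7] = 3*l^2 + 6*l + 1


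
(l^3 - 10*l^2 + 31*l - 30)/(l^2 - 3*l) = l - 7 + 10/l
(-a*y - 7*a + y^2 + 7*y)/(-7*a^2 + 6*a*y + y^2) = (y + 7)/(7*a + y)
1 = 1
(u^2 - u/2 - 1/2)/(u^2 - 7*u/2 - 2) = (u - 1)/(u - 4)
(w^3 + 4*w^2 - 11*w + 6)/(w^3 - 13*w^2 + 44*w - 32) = (w^2 + 5*w - 6)/(w^2 - 12*w + 32)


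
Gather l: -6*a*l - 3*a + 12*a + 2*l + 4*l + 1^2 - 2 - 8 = 9*a + l*(6 - 6*a) - 9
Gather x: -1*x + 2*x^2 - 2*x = 2*x^2 - 3*x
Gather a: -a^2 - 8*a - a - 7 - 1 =-a^2 - 9*a - 8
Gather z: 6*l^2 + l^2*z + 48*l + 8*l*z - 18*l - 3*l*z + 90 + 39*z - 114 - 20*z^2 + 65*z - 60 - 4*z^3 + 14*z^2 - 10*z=6*l^2 + 30*l - 4*z^3 - 6*z^2 + z*(l^2 + 5*l + 94) - 84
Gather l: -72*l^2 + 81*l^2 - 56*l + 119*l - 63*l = 9*l^2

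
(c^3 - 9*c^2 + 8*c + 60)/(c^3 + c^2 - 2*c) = (c^2 - 11*c + 30)/(c*(c - 1))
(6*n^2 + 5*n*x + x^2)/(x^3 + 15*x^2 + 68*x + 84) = (6*n^2 + 5*n*x + x^2)/(x^3 + 15*x^2 + 68*x + 84)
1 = 1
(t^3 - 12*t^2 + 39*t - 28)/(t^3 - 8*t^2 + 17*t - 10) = (t^2 - 11*t + 28)/(t^2 - 7*t + 10)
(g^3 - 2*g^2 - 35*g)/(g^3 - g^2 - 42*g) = (g + 5)/(g + 6)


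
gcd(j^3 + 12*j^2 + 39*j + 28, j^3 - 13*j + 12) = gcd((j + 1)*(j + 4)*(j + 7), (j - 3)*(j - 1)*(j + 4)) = j + 4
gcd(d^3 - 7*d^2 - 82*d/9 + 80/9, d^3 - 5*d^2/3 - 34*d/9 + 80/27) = d^2 + d - 10/9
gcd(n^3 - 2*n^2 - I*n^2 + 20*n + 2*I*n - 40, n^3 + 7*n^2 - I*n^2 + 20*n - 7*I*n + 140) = n^2 - I*n + 20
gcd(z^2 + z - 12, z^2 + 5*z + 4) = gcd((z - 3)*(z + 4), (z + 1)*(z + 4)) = z + 4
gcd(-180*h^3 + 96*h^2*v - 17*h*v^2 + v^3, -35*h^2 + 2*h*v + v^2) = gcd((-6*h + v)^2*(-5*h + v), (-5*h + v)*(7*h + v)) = -5*h + v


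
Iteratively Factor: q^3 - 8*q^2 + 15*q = (q)*(q^2 - 8*q + 15) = q*(q - 5)*(q - 3)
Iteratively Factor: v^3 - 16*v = (v)*(v^2 - 16) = v*(v - 4)*(v + 4)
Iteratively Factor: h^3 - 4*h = (h + 2)*(h^2 - 2*h) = h*(h + 2)*(h - 2)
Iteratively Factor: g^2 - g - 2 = (g + 1)*(g - 2)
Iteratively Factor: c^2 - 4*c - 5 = (c + 1)*(c - 5)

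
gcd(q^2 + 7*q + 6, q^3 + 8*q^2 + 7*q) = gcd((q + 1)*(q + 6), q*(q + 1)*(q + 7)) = q + 1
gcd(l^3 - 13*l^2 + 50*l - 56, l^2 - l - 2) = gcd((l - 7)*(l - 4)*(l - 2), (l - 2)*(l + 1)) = l - 2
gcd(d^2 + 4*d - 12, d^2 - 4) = d - 2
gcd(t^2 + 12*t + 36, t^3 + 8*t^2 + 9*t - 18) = t + 6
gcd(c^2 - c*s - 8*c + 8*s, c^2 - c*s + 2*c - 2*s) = -c + s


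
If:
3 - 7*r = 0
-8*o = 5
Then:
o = -5/8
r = 3/7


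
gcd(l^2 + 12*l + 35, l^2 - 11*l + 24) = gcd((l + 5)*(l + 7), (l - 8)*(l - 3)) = 1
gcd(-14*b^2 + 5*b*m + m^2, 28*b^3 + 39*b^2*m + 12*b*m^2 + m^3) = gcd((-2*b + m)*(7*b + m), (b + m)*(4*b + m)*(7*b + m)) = 7*b + m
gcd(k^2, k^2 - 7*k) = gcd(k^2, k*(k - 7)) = k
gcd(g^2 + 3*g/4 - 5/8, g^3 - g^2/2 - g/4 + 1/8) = g - 1/2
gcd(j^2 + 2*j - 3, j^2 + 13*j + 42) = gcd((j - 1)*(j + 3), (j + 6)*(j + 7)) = 1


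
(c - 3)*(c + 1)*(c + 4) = c^3 + 2*c^2 - 11*c - 12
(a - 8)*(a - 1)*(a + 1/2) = a^3 - 17*a^2/2 + 7*a/2 + 4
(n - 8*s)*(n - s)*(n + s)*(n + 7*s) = n^4 - n^3*s - 57*n^2*s^2 + n*s^3 + 56*s^4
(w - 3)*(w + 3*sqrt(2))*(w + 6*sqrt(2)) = w^3 - 3*w^2 + 9*sqrt(2)*w^2 - 27*sqrt(2)*w + 36*w - 108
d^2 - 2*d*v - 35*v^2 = (d - 7*v)*(d + 5*v)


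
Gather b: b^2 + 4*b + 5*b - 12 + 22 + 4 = b^2 + 9*b + 14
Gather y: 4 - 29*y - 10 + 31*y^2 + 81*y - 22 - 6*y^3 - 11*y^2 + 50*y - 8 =-6*y^3 + 20*y^2 + 102*y - 36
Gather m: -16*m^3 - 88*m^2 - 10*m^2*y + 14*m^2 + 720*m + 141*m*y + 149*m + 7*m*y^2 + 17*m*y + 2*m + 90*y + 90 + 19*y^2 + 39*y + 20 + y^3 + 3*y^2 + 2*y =-16*m^3 + m^2*(-10*y - 74) + m*(7*y^2 + 158*y + 871) + y^3 + 22*y^2 + 131*y + 110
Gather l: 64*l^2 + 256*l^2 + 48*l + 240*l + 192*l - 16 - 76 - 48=320*l^2 + 480*l - 140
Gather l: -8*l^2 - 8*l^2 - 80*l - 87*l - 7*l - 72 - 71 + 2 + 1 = -16*l^2 - 174*l - 140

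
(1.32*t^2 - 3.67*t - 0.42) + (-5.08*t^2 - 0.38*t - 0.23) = -3.76*t^2 - 4.05*t - 0.65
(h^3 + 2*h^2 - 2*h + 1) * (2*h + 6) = 2*h^4 + 10*h^3 + 8*h^2 - 10*h + 6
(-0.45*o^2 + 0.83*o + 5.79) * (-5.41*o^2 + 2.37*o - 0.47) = 2.4345*o^4 - 5.5568*o^3 - 29.1453*o^2 + 13.3322*o - 2.7213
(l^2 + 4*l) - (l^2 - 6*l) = 10*l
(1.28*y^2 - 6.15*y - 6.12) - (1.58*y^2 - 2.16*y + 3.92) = -0.3*y^2 - 3.99*y - 10.04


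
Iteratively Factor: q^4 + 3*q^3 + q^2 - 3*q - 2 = (q + 2)*(q^3 + q^2 - q - 1) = (q + 1)*(q + 2)*(q^2 - 1) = (q - 1)*(q + 1)*(q + 2)*(q + 1)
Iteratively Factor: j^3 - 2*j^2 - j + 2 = (j - 1)*(j^2 - j - 2) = (j - 2)*(j - 1)*(j + 1)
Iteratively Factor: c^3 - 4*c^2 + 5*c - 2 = (c - 1)*(c^2 - 3*c + 2) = (c - 2)*(c - 1)*(c - 1)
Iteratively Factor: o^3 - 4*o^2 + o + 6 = (o - 3)*(o^2 - o - 2) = (o - 3)*(o - 2)*(o + 1)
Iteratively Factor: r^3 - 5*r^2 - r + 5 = (r + 1)*(r^2 - 6*r + 5) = (r - 1)*(r + 1)*(r - 5)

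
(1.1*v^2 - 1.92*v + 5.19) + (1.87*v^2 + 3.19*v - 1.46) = 2.97*v^2 + 1.27*v + 3.73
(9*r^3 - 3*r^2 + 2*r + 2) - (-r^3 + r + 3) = 10*r^3 - 3*r^2 + r - 1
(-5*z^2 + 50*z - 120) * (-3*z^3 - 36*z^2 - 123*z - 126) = 15*z^5 + 30*z^4 - 825*z^3 - 1200*z^2 + 8460*z + 15120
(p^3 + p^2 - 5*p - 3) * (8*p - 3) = 8*p^4 + 5*p^3 - 43*p^2 - 9*p + 9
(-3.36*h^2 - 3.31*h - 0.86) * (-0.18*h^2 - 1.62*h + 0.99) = 0.6048*h^4 + 6.039*h^3 + 2.1906*h^2 - 1.8837*h - 0.8514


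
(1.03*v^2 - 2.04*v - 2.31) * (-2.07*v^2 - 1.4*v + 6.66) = -2.1321*v^4 + 2.7808*v^3 + 14.4975*v^2 - 10.3524*v - 15.3846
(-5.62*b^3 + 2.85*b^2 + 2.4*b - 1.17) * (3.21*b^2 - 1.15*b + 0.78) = -18.0402*b^5 + 15.6115*b^4 + 0.0428999999999995*b^3 - 4.2927*b^2 + 3.2175*b - 0.9126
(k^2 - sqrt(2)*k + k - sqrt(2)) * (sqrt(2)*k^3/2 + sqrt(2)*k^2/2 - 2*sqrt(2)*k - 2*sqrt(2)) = sqrt(2)*k^5/2 - k^4 + sqrt(2)*k^4 - 3*sqrt(2)*k^3/2 - 2*k^3 - 4*sqrt(2)*k^2 + 3*k^2 - 2*sqrt(2)*k + 8*k + 4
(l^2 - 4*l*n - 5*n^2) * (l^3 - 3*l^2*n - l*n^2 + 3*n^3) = l^5 - 7*l^4*n + 6*l^3*n^2 + 22*l^2*n^3 - 7*l*n^4 - 15*n^5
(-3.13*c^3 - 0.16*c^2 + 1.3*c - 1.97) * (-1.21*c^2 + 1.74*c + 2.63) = 3.7873*c^5 - 5.2526*c^4 - 10.0833*c^3 + 4.2249*c^2 - 0.00879999999999992*c - 5.1811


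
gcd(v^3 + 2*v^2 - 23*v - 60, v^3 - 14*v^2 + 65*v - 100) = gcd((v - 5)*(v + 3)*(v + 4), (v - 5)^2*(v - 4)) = v - 5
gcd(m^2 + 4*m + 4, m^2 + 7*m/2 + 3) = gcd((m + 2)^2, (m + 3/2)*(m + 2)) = m + 2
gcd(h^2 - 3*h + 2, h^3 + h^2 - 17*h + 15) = h - 1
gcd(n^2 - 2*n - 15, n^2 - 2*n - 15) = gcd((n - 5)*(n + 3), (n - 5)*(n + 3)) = n^2 - 2*n - 15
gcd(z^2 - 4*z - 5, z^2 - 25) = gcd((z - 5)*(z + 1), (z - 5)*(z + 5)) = z - 5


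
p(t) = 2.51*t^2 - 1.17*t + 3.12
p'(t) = 5.02*t - 1.17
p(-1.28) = 8.73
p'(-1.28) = -7.60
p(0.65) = 3.42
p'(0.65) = 2.09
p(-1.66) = 11.98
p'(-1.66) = -9.50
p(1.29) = 5.79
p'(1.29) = 5.31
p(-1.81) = 13.46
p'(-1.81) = -10.26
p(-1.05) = 7.12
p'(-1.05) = -6.44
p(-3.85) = 44.83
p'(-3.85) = -20.50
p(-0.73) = 5.31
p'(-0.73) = -4.83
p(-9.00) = 216.96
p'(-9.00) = -46.35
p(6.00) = 86.46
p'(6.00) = 28.95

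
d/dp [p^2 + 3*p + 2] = 2*p + 3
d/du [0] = 0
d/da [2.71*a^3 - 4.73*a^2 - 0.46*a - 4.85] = 8.13*a^2 - 9.46*a - 0.46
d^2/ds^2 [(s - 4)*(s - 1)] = 2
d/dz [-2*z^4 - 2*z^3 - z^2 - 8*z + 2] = -8*z^3 - 6*z^2 - 2*z - 8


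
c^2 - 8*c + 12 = (c - 6)*(c - 2)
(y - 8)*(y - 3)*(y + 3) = y^3 - 8*y^2 - 9*y + 72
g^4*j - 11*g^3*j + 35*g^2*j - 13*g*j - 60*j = (g - 5)*(g - 4)*(g - 3)*(g*j + j)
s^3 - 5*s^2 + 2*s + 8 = (s - 4)*(s - 2)*(s + 1)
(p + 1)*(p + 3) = p^2 + 4*p + 3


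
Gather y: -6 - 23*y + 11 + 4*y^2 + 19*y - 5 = 4*y^2 - 4*y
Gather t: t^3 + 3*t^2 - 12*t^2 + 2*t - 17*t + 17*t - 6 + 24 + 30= t^3 - 9*t^2 + 2*t + 48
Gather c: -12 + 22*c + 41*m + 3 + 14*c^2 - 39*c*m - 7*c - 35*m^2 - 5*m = 14*c^2 + c*(15 - 39*m) - 35*m^2 + 36*m - 9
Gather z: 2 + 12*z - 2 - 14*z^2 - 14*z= -14*z^2 - 2*z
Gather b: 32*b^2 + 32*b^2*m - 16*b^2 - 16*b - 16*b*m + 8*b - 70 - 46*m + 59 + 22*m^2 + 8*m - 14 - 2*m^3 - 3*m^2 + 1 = b^2*(32*m + 16) + b*(-16*m - 8) - 2*m^3 + 19*m^2 - 38*m - 24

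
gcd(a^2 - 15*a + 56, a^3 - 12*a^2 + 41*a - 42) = a - 7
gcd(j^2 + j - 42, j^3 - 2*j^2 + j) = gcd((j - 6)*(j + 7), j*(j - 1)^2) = 1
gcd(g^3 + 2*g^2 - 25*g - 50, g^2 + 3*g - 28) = 1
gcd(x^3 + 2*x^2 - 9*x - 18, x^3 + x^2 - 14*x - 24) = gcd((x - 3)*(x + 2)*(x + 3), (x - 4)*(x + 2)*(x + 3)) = x^2 + 5*x + 6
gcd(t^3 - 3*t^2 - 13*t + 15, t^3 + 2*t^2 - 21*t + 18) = t - 1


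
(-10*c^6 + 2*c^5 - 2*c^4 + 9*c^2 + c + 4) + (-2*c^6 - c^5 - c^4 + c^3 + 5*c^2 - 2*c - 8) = -12*c^6 + c^5 - 3*c^4 + c^3 + 14*c^2 - c - 4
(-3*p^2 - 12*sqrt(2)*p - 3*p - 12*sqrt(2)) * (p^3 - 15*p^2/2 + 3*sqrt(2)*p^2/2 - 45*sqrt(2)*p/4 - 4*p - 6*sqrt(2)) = -3*p^5 - 33*sqrt(2)*p^4/2 + 39*p^4/2 - 3*p^3/2 + 429*sqrt(2)*p^3/4 + 246*p^2 + 759*sqrt(2)*p^2/4 + 66*sqrt(2)*p + 414*p + 144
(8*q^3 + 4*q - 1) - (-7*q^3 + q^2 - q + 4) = 15*q^3 - q^2 + 5*q - 5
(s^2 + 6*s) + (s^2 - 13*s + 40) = 2*s^2 - 7*s + 40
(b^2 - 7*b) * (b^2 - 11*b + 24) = b^4 - 18*b^3 + 101*b^2 - 168*b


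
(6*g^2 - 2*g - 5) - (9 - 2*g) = 6*g^2 - 14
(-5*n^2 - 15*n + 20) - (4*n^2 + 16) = -9*n^2 - 15*n + 4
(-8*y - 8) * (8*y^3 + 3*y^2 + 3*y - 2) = -64*y^4 - 88*y^3 - 48*y^2 - 8*y + 16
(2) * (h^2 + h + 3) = 2*h^2 + 2*h + 6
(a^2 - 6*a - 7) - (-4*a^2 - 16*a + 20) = 5*a^2 + 10*a - 27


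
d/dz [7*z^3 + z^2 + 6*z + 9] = 21*z^2 + 2*z + 6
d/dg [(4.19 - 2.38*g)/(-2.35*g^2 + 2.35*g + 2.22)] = (-5.593*g^2 + 19.693*g - 15.1301)/(5.5225*g^4 - 11.045*g^3 - 4.9115*g^2 + 10.434*g + 4.9284)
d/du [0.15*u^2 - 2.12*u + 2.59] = 0.3*u - 2.12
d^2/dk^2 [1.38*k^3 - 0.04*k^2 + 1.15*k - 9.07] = 8.28*k - 0.08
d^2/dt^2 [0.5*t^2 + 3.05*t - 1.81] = 1.00000000000000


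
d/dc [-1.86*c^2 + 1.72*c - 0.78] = 1.72 - 3.72*c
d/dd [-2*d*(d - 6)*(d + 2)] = -6*d^2 + 16*d + 24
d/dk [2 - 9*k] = -9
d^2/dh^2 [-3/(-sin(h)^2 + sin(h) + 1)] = 3*(4*sin(h)^4 - 3*sin(h)^3 - sin(h)^2 + 5*sin(h) - 4)/(sin(h) + cos(h)^2)^3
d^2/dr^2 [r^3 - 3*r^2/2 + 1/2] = 6*r - 3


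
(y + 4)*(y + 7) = y^2 + 11*y + 28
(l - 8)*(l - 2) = l^2 - 10*l + 16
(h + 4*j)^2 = h^2 + 8*h*j + 16*j^2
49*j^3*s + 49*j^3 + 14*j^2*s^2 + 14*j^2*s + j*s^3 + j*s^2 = (7*j + s)^2*(j*s + j)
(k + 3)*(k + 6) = k^2 + 9*k + 18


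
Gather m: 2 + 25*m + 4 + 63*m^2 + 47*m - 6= 63*m^2 + 72*m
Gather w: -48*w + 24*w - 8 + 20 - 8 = 4 - 24*w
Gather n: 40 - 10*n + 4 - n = 44 - 11*n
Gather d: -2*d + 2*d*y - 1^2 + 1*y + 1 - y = d*(2*y - 2)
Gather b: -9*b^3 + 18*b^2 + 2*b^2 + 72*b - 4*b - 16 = -9*b^3 + 20*b^2 + 68*b - 16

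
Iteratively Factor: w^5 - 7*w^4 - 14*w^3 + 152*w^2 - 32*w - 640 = (w + 2)*(w^4 - 9*w^3 + 4*w^2 + 144*w - 320) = (w - 5)*(w + 2)*(w^3 - 4*w^2 - 16*w + 64) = (w - 5)*(w + 2)*(w + 4)*(w^2 - 8*w + 16) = (w - 5)*(w - 4)*(w + 2)*(w + 4)*(w - 4)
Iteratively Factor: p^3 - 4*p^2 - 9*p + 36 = (p - 3)*(p^2 - p - 12) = (p - 3)*(p + 3)*(p - 4)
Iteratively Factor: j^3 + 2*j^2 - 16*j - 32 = (j + 4)*(j^2 - 2*j - 8) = (j - 4)*(j + 4)*(j + 2)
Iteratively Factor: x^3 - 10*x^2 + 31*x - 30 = (x - 5)*(x^2 - 5*x + 6) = (x - 5)*(x - 2)*(x - 3)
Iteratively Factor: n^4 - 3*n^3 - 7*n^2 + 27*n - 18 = (n - 2)*(n^3 - n^2 - 9*n + 9) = (n - 2)*(n - 1)*(n^2 - 9) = (n - 2)*(n - 1)*(n + 3)*(n - 3)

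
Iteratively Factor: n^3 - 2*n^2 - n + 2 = (n + 1)*(n^2 - 3*n + 2) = (n - 2)*(n + 1)*(n - 1)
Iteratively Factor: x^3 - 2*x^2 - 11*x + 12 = (x + 3)*(x^2 - 5*x + 4) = (x - 4)*(x + 3)*(x - 1)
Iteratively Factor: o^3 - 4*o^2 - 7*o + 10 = (o - 5)*(o^2 + o - 2) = (o - 5)*(o + 2)*(o - 1)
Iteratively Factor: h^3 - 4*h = (h + 2)*(h^2 - 2*h) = h*(h + 2)*(h - 2)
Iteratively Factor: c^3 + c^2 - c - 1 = (c + 1)*(c^2 - 1) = (c + 1)^2*(c - 1)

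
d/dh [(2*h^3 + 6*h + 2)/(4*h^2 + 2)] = (2*h^4 - 3*h^2 - 4*h + 3)/(4*h^4 + 4*h^2 + 1)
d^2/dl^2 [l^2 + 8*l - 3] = 2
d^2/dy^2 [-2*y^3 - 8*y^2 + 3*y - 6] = -12*y - 16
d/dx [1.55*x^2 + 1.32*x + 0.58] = 3.1*x + 1.32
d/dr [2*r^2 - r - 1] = 4*r - 1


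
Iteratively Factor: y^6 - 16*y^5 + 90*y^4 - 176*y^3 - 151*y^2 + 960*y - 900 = (y - 2)*(y^5 - 14*y^4 + 62*y^3 - 52*y^2 - 255*y + 450) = (y - 3)*(y - 2)*(y^4 - 11*y^3 + 29*y^2 + 35*y - 150) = (y - 3)^2*(y - 2)*(y^3 - 8*y^2 + 5*y + 50) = (y - 3)^2*(y - 2)*(y + 2)*(y^2 - 10*y + 25) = (y - 5)*(y - 3)^2*(y - 2)*(y + 2)*(y - 5)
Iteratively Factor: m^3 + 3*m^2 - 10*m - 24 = (m + 4)*(m^2 - m - 6) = (m - 3)*(m + 4)*(m + 2)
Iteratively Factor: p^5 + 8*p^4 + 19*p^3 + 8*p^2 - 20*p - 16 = (p + 4)*(p^4 + 4*p^3 + 3*p^2 - 4*p - 4) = (p + 2)*(p + 4)*(p^3 + 2*p^2 - p - 2) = (p + 2)^2*(p + 4)*(p^2 - 1) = (p + 1)*(p + 2)^2*(p + 4)*(p - 1)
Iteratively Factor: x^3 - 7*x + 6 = (x - 2)*(x^2 + 2*x - 3) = (x - 2)*(x - 1)*(x + 3)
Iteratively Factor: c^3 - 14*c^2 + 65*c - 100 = (c - 5)*(c^2 - 9*c + 20) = (c - 5)^2*(c - 4)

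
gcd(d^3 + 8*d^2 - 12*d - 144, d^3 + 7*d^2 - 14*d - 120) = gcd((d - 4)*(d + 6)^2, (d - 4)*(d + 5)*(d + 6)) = d^2 + 2*d - 24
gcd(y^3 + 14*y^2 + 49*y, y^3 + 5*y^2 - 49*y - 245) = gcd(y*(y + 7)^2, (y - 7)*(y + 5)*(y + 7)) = y + 7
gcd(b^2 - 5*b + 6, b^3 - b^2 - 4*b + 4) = b - 2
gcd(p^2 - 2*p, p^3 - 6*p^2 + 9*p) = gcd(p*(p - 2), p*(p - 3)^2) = p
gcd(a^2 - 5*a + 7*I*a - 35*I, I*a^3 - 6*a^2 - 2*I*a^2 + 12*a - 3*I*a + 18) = 1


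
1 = 1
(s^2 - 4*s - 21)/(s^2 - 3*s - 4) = (-s^2 + 4*s + 21)/(-s^2 + 3*s + 4)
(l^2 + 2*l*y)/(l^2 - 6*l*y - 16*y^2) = l/(l - 8*y)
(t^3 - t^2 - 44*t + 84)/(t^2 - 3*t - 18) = (t^2 + 5*t - 14)/(t + 3)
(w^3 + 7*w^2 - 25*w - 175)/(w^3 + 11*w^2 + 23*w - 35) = (w - 5)/(w - 1)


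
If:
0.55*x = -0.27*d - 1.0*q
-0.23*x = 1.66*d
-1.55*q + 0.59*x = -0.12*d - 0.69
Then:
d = 0.07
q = 0.26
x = -0.50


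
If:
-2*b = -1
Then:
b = 1/2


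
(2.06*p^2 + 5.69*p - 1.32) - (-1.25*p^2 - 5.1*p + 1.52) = 3.31*p^2 + 10.79*p - 2.84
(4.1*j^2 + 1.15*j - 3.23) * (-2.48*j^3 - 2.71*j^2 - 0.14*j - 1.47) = -10.168*j^5 - 13.963*j^4 + 4.3199*j^3 + 2.5653*j^2 - 1.2383*j + 4.7481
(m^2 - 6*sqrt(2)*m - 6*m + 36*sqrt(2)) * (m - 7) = m^3 - 13*m^2 - 6*sqrt(2)*m^2 + 42*m + 78*sqrt(2)*m - 252*sqrt(2)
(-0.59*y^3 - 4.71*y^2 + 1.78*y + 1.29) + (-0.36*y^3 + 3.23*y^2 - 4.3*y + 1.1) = -0.95*y^3 - 1.48*y^2 - 2.52*y + 2.39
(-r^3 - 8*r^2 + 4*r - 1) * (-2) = 2*r^3 + 16*r^2 - 8*r + 2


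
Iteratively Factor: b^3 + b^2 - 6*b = (b - 2)*(b^2 + 3*b) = (b - 2)*(b + 3)*(b)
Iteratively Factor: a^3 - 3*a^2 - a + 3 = (a - 3)*(a^2 - 1) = (a - 3)*(a - 1)*(a + 1)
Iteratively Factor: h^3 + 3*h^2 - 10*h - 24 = (h + 4)*(h^2 - h - 6) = (h + 2)*(h + 4)*(h - 3)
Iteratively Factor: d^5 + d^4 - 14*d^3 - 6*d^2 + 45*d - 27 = (d - 1)*(d^4 + 2*d^3 - 12*d^2 - 18*d + 27) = (d - 1)*(d + 3)*(d^3 - d^2 - 9*d + 9) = (d - 1)*(d + 3)^2*(d^2 - 4*d + 3) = (d - 1)^2*(d + 3)^2*(d - 3)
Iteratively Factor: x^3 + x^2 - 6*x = (x)*(x^2 + x - 6) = x*(x + 3)*(x - 2)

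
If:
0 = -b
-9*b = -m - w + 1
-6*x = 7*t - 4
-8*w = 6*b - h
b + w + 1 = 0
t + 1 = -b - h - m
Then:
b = 0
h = -8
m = 2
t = 5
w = -1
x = -31/6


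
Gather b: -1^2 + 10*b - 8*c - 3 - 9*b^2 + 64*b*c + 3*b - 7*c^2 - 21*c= -9*b^2 + b*(64*c + 13) - 7*c^2 - 29*c - 4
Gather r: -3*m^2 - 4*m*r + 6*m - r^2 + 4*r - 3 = -3*m^2 + 6*m - r^2 + r*(4 - 4*m) - 3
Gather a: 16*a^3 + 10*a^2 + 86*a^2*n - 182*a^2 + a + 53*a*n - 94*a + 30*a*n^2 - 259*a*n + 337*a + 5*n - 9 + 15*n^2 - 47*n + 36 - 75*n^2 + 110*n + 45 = 16*a^3 + a^2*(86*n - 172) + a*(30*n^2 - 206*n + 244) - 60*n^2 + 68*n + 72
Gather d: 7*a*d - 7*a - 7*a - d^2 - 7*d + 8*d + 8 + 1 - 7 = -14*a - d^2 + d*(7*a + 1) + 2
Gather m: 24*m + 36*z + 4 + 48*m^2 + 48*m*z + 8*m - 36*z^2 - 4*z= 48*m^2 + m*(48*z + 32) - 36*z^2 + 32*z + 4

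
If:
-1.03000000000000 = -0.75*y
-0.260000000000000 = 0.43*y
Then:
No Solution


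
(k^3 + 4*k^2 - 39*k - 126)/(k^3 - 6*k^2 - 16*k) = (-k^3 - 4*k^2 + 39*k + 126)/(k*(-k^2 + 6*k + 16))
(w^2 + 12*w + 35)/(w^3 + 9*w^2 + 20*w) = (w + 7)/(w*(w + 4))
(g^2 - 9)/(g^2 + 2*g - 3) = (g - 3)/(g - 1)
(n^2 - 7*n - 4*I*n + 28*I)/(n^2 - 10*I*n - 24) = (n - 7)/(n - 6*I)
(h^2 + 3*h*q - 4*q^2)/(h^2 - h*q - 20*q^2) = (-h + q)/(-h + 5*q)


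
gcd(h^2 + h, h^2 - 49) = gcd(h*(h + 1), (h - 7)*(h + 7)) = 1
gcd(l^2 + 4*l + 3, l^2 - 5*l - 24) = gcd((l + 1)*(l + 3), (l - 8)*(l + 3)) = l + 3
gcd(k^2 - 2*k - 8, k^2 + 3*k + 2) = k + 2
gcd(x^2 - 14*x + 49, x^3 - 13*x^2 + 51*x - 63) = x - 7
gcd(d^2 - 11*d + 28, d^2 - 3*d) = 1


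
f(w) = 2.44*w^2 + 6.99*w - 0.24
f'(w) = 4.88*w + 6.99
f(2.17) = 26.42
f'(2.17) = 17.58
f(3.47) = 53.40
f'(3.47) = 23.92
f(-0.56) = -3.39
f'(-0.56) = 4.26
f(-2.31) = -3.37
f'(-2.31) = -4.28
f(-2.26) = -3.57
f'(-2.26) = -4.04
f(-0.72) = -4.01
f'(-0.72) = 3.48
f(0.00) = -0.24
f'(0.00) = 6.99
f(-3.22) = 2.55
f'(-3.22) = -8.72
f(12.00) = 435.00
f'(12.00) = 65.55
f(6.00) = 129.54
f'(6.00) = 36.27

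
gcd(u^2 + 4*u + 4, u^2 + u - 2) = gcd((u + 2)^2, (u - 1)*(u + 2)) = u + 2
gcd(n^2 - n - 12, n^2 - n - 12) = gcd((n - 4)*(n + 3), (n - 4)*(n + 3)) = n^2 - n - 12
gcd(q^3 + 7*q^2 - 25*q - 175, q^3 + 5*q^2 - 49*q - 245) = q^2 + 12*q + 35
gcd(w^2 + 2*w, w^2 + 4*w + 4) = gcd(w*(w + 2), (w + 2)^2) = w + 2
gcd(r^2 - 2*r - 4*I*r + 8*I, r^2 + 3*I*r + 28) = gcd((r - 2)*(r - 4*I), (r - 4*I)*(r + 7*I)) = r - 4*I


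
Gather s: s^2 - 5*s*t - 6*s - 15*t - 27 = s^2 + s*(-5*t - 6) - 15*t - 27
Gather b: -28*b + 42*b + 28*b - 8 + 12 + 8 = 42*b + 12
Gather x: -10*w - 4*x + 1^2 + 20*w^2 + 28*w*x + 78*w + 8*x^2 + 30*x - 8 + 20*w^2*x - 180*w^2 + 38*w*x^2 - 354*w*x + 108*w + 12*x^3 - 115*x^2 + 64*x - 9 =-160*w^2 + 176*w + 12*x^3 + x^2*(38*w - 107) + x*(20*w^2 - 326*w + 90) - 16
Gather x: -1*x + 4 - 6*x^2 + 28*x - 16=-6*x^2 + 27*x - 12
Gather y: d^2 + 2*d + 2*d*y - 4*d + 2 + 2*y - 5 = d^2 - 2*d + y*(2*d + 2) - 3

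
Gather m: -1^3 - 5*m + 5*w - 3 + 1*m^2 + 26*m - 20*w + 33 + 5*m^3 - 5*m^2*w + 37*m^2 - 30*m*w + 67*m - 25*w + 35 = 5*m^3 + m^2*(38 - 5*w) + m*(88 - 30*w) - 40*w + 64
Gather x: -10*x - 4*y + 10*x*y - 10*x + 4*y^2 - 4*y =x*(10*y - 20) + 4*y^2 - 8*y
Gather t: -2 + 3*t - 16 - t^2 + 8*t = -t^2 + 11*t - 18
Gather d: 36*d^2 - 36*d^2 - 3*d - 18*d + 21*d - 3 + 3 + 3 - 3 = 0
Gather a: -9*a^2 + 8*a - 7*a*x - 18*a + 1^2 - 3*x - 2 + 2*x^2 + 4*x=-9*a^2 + a*(-7*x - 10) + 2*x^2 + x - 1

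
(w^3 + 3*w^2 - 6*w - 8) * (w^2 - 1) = w^5 + 3*w^4 - 7*w^3 - 11*w^2 + 6*w + 8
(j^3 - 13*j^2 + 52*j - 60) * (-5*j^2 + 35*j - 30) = -5*j^5 + 100*j^4 - 745*j^3 + 2510*j^2 - 3660*j + 1800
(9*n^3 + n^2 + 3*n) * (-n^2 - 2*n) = -9*n^5 - 19*n^4 - 5*n^3 - 6*n^2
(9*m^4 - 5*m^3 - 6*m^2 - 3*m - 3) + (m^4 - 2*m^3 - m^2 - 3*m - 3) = 10*m^4 - 7*m^3 - 7*m^2 - 6*m - 6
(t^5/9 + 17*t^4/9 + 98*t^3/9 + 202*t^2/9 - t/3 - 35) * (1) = t^5/9 + 17*t^4/9 + 98*t^3/9 + 202*t^2/9 - t/3 - 35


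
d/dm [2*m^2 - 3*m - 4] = 4*m - 3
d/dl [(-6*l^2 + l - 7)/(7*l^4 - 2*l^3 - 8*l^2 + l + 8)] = (84*l^5 - 33*l^4 + 200*l^3 - 40*l^2 - 208*l + 15)/(49*l^8 - 28*l^7 - 108*l^6 + 46*l^5 + 172*l^4 - 48*l^3 - 127*l^2 + 16*l + 64)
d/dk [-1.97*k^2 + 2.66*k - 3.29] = 2.66 - 3.94*k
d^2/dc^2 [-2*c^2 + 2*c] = -4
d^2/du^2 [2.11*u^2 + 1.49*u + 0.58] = 4.22000000000000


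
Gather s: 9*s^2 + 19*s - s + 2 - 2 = 9*s^2 + 18*s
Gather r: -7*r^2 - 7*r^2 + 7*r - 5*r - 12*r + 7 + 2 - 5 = -14*r^2 - 10*r + 4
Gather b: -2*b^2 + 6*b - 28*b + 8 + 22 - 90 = -2*b^2 - 22*b - 60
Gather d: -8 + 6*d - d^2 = -d^2 + 6*d - 8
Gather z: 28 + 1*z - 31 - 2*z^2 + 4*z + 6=-2*z^2 + 5*z + 3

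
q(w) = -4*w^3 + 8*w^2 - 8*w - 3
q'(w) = -12*w^2 + 16*w - 8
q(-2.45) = 123.44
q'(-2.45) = -119.23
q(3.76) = -132.61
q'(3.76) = -117.49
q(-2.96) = 194.51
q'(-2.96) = -160.50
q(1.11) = -7.49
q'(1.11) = -5.03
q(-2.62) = 144.81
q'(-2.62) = -132.29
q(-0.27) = -0.18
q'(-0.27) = -13.19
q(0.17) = -4.15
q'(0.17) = -5.63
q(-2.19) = 94.90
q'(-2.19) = -100.59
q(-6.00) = 1197.00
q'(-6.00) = -536.00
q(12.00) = -5859.00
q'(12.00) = -1544.00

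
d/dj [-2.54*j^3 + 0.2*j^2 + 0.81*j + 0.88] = -7.62*j^2 + 0.4*j + 0.81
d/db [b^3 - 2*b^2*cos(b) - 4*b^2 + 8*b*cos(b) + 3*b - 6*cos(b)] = 2*b^2*sin(b) + 3*b^2 - 8*b*sin(b) - 4*b*cos(b) - 8*b + 6*sin(b) + 8*cos(b) + 3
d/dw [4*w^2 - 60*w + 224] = 8*w - 60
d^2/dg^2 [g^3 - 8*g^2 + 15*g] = 6*g - 16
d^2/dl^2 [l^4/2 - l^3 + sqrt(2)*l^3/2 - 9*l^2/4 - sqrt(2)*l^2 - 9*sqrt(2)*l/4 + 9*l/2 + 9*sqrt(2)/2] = 6*l^2 - 6*l + 3*sqrt(2)*l - 9/2 - 2*sqrt(2)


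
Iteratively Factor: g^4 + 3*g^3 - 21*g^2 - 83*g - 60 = (g + 1)*(g^3 + 2*g^2 - 23*g - 60) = (g + 1)*(g + 3)*(g^2 - g - 20) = (g - 5)*(g + 1)*(g + 3)*(g + 4)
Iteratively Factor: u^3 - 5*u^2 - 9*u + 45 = (u - 5)*(u^2 - 9) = (u - 5)*(u - 3)*(u + 3)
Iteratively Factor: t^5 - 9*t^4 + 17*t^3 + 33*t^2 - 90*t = (t)*(t^4 - 9*t^3 + 17*t^2 + 33*t - 90) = t*(t + 2)*(t^3 - 11*t^2 + 39*t - 45) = t*(t - 3)*(t + 2)*(t^2 - 8*t + 15) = t*(t - 5)*(t - 3)*(t + 2)*(t - 3)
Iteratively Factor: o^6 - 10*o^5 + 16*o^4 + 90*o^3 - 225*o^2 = (o)*(o^5 - 10*o^4 + 16*o^3 + 90*o^2 - 225*o) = o^2*(o^4 - 10*o^3 + 16*o^2 + 90*o - 225) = o^2*(o - 5)*(o^3 - 5*o^2 - 9*o + 45) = o^2*(o - 5)^2*(o^2 - 9) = o^2*(o - 5)^2*(o + 3)*(o - 3)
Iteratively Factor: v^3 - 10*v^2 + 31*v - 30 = (v - 3)*(v^2 - 7*v + 10) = (v - 3)*(v - 2)*(v - 5)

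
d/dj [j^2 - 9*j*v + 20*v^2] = 2*j - 9*v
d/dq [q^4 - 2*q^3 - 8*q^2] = 2*q*(2*q^2 - 3*q - 8)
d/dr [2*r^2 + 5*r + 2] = 4*r + 5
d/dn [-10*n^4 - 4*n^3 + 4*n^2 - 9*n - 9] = -40*n^3 - 12*n^2 + 8*n - 9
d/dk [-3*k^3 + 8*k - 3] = 8 - 9*k^2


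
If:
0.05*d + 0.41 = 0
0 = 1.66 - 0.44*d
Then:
No Solution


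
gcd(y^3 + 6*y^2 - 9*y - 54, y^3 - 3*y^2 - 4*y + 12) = y - 3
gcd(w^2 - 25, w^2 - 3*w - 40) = w + 5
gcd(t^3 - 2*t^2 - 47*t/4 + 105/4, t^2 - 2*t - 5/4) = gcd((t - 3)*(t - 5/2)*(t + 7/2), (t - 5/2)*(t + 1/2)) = t - 5/2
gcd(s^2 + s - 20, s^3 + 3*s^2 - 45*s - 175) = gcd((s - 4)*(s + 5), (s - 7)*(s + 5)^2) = s + 5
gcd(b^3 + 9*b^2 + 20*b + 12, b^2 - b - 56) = 1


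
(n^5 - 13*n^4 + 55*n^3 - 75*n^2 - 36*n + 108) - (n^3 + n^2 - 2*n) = n^5 - 13*n^4 + 54*n^3 - 76*n^2 - 34*n + 108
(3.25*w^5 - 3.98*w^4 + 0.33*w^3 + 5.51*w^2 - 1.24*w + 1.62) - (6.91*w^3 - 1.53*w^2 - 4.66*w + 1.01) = 3.25*w^5 - 3.98*w^4 - 6.58*w^3 + 7.04*w^2 + 3.42*w + 0.61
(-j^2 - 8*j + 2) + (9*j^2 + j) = 8*j^2 - 7*j + 2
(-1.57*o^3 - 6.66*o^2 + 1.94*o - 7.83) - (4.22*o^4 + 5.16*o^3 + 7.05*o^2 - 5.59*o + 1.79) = -4.22*o^4 - 6.73*o^3 - 13.71*o^2 + 7.53*o - 9.62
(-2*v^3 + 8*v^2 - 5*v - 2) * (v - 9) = -2*v^4 + 26*v^3 - 77*v^2 + 43*v + 18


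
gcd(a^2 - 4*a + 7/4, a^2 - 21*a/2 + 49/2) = a - 7/2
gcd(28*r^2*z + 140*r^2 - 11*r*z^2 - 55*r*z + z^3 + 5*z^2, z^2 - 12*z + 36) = 1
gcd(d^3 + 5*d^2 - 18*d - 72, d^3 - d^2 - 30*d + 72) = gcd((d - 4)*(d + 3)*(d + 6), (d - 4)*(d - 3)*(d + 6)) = d^2 + 2*d - 24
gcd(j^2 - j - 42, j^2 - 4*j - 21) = j - 7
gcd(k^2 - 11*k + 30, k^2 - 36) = k - 6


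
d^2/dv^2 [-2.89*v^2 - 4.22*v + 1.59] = -5.78000000000000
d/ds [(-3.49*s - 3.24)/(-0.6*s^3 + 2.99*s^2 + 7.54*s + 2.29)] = (-4.188*s^3 + 4.6031*s^2 + 19.3752*s + 16.4375)/(0.36*s^6 - 3.588*s^5 - 0.107899999999999*s^4 + 42.3412*s^3 + 70.5458*s^2 + 34.5332*s + 5.2441)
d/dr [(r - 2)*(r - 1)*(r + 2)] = 3*r^2 - 2*r - 4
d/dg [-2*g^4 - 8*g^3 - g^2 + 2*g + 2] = -8*g^3 - 24*g^2 - 2*g + 2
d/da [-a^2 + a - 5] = 1 - 2*a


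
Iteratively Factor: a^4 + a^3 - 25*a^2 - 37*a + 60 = (a + 4)*(a^3 - 3*a^2 - 13*a + 15) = (a - 5)*(a + 4)*(a^2 + 2*a - 3) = (a - 5)*(a - 1)*(a + 4)*(a + 3)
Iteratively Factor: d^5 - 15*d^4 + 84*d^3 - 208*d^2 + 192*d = (d - 4)*(d^4 - 11*d^3 + 40*d^2 - 48*d) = (d - 4)*(d - 3)*(d^3 - 8*d^2 + 16*d) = (d - 4)^2*(d - 3)*(d^2 - 4*d) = (d - 4)^3*(d - 3)*(d)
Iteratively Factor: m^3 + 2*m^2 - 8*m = (m - 2)*(m^2 + 4*m) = (m - 2)*(m + 4)*(m)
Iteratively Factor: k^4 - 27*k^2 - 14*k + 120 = (k + 3)*(k^3 - 3*k^2 - 18*k + 40) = (k + 3)*(k + 4)*(k^2 - 7*k + 10) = (k - 5)*(k + 3)*(k + 4)*(k - 2)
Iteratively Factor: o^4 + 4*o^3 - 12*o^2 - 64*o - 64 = (o + 2)*(o^3 + 2*o^2 - 16*o - 32) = (o - 4)*(o + 2)*(o^2 + 6*o + 8) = (o - 4)*(o + 2)*(o + 4)*(o + 2)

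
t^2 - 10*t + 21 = (t - 7)*(t - 3)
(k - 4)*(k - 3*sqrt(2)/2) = k^2 - 4*k - 3*sqrt(2)*k/2 + 6*sqrt(2)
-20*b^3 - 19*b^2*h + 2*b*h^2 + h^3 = (-4*b + h)*(b + h)*(5*b + h)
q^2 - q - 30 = (q - 6)*(q + 5)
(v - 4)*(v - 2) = v^2 - 6*v + 8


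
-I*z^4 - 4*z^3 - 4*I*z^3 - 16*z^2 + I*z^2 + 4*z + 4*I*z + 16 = (z + 1)*(z + 4)*(z - 4*I)*(-I*z + I)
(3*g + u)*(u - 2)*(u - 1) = 3*g*u^2 - 9*g*u + 6*g + u^3 - 3*u^2 + 2*u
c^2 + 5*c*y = c*(c + 5*y)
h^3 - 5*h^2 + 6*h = h*(h - 3)*(h - 2)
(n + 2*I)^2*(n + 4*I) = n^3 + 8*I*n^2 - 20*n - 16*I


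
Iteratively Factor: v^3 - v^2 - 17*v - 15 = (v - 5)*(v^2 + 4*v + 3) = (v - 5)*(v + 1)*(v + 3)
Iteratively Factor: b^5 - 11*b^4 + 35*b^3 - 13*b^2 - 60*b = (b - 5)*(b^4 - 6*b^3 + 5*b^2 + 12*b) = (b - 5)*(b - 4)*(b^3 - 2*b^2 - 3*b) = (b - 5)*(b - 4)*(b - 3)*(b^2 + b) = b*(b - 5)*(b - 4)*(b - 3)*(b + 1)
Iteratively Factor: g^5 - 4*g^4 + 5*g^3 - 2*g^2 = (g)*(g^4 - 4*g^3 + 5*g^2 - 2*g) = g*(g - 2)*(g^3 - 2*g^2 + g) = g*(g - 2)*(g - 1)*(g^2 - g) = g^2*(g - 2)*(g - 1)*(g - 1)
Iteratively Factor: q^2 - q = (q)*(q - 1)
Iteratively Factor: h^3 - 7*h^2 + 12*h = (h - 3)*(h^2 - 4*h) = h*(h - 3)*(h - 4)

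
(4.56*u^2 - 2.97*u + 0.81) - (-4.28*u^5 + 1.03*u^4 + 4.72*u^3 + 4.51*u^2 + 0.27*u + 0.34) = 4.28*u^5 - 1.03*u^4 - 4.72*u^3 + 0.0499999999999998*u^2 - 3.24*u + 0.47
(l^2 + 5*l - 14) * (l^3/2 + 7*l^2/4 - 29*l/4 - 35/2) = l^5/2 + 17*l^4/4 - 11*l^3/2 - 313*l^2/4 + 14*l + 245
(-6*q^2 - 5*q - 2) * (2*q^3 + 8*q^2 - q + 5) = -12*q^5 - 58*q^4 - 38*q^3 - 41*q^2 - 23*q - 10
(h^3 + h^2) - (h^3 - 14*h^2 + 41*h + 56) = 15*h^2 - 41*h - 56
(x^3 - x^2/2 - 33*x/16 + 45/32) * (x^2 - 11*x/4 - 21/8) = x^5 - 13*x^4/4 - 53*x^3/16 + 537*x^2/64 + 99*x/64 - 945/256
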